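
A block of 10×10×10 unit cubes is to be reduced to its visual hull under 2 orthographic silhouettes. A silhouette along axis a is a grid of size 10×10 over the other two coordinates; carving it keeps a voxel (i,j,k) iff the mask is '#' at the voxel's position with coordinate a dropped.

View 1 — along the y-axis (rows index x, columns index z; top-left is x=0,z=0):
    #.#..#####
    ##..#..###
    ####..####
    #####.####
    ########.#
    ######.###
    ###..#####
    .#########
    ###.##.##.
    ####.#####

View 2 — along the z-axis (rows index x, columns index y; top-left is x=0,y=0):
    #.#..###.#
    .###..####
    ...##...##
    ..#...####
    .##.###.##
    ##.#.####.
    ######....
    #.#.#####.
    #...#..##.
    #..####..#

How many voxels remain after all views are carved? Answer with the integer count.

480 voxels

before carving: 1000 voxels (10×10×10)
step 1: project along y, AND mask (81/100) → |grid| = 810
step 2: project along z, AND mask (59/100) → |grid| = 480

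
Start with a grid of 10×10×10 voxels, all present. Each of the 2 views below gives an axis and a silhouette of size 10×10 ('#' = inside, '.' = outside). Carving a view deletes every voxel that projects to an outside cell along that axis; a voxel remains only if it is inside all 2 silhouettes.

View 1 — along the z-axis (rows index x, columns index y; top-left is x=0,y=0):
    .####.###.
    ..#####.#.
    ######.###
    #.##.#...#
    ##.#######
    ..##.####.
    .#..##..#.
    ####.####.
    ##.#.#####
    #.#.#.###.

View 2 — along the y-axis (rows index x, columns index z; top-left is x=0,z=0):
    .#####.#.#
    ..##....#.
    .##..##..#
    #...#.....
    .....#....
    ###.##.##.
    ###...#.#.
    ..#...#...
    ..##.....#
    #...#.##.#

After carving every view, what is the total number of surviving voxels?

263 voxels

start: 10×10×10 = 1000 voxels
V1 z: intersect with XY mask (68 set) -- 680 left
V2 y: intersect with XZ mask (40 set) -- 263 left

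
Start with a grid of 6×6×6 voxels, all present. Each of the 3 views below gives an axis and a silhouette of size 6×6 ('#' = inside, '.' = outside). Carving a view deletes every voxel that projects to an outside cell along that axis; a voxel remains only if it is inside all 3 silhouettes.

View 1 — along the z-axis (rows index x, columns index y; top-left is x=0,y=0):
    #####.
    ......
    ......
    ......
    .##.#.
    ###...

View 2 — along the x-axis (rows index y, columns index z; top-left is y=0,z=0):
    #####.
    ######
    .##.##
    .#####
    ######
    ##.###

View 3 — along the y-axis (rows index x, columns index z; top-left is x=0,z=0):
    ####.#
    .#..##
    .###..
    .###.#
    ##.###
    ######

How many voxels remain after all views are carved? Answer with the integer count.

before carving: 216 voxels (6×6×6)
V1 z: intersect with XY mask (11 set) -- 66 left
V2 x: intersect with YZ mask (31 set) -- 57 left
V3 y: intersect with XZ mask (26 set) -- 49 left

remaining voxels: 49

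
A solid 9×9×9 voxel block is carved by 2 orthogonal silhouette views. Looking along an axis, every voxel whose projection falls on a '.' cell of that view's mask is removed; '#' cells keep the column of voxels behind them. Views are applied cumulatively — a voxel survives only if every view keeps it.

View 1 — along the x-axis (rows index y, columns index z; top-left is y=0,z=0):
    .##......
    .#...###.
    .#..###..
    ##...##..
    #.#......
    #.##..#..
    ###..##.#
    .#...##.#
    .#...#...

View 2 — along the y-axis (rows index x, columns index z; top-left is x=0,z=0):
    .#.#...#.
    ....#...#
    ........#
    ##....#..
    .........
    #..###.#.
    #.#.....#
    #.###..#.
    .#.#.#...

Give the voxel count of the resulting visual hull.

before carving: 729 voxels (9×9×9)
  1. axis=0 (YZ plane), |mask|=32  ⇒  voxels=288
  2. axis=1 (XZ plane), |mask|=25  ⇒  voxels=79

|visual hull| = 79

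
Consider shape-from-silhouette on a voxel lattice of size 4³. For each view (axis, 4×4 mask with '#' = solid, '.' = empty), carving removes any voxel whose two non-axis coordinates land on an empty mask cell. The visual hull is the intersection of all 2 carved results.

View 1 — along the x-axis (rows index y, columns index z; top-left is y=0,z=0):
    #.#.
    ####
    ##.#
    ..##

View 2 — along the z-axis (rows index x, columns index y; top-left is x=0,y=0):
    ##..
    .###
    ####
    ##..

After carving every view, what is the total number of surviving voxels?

|visual hull| = 32

before carving: 64 voxels (4×4×4)
step 1: project along x, AND mask (11/16) → |grid| = 44
step 2: project along z, AND mask (11/16) → |grid| = 32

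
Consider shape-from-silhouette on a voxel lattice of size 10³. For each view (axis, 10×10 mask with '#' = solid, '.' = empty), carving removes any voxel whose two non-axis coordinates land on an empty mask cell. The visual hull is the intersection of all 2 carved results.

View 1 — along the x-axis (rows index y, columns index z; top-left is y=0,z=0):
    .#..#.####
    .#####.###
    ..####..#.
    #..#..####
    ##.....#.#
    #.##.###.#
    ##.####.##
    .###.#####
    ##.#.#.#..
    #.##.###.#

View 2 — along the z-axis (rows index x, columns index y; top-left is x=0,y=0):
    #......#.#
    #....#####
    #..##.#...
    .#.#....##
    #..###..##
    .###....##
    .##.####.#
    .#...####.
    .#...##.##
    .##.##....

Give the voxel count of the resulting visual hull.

320 voxels

before carving: 1000 voxels (10×10×10)
V1 x: intersect with YZ mask (64 set) -- 640 left
V2 z: intersect with XY mask (49 set) -- 320 left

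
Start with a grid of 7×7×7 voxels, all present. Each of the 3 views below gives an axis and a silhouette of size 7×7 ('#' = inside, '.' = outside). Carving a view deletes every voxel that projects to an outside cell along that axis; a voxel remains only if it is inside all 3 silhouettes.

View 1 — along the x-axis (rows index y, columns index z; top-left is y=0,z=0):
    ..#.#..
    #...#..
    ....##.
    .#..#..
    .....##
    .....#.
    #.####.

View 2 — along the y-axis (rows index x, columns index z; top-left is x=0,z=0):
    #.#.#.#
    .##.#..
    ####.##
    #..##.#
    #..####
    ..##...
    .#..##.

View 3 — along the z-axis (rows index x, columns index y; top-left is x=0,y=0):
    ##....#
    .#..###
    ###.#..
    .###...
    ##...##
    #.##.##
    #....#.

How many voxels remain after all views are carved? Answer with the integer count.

remaining voxels: 32

before carving: 343 voxels (7×7×7)
[1] x-view keeps 16 columns → grid now 112
[2] y-view keeps 27 columns → grid now 64
[3] z-view keeps 25 columns → grid now 32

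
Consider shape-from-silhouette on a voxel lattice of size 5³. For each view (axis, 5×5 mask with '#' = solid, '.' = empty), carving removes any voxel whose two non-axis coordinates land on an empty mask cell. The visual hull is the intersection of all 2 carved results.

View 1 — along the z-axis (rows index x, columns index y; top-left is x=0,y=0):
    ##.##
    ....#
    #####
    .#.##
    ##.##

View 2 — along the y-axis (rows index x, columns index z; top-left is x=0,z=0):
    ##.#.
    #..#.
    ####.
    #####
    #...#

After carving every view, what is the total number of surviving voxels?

57 voxels

full grid |V| = 125
[1] z-view keeps 17 columns → grid now 85
[2] y-view keeps 16 columns → grid now 57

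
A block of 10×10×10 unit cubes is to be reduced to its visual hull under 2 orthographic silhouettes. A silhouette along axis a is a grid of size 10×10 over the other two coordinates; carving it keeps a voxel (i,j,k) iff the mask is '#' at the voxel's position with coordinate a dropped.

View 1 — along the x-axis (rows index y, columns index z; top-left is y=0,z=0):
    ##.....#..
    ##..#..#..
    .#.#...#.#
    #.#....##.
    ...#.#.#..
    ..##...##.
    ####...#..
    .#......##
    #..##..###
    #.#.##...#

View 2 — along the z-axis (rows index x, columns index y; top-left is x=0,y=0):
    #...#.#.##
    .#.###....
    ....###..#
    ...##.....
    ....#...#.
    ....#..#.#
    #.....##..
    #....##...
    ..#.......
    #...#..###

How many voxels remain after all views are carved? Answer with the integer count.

initial block: 10^3 = 1000
carve view 1 (along x, YZ-mask fill 41/100): 410 voxels remain
carve view 2 (along z, XY-mask fill 32/100): 128 voxels remain

128 voxels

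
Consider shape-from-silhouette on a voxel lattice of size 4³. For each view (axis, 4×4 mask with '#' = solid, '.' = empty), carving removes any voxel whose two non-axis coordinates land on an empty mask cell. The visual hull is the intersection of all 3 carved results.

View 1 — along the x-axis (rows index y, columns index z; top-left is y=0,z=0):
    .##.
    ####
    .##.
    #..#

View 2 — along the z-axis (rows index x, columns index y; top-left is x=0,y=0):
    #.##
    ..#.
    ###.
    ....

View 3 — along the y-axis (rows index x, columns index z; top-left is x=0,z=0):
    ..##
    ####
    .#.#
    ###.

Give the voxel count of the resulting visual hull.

before carving: 64 voxels (4×4×4)
step 1: project along x, AND mask (10/16) → |grid| = 40
step 2: project along z, AND mask (7/16) → |grid| = 16
step 3: project along y, AND mask (11/16) → |grid| = 9

|visual hull| = 9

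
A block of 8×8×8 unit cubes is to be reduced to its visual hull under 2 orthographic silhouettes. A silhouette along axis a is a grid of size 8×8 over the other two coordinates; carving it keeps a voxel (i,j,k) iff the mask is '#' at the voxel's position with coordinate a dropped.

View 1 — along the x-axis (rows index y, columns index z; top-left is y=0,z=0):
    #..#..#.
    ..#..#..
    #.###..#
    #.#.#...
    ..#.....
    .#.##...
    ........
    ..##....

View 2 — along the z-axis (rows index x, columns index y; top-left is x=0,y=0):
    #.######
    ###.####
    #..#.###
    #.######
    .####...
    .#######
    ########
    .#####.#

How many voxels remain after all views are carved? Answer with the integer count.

start: 8×8×8 = 512 voxels
carve view 1 (along x, YZ-mask fill 19/64): 152 voxels remain
carve view 2 (along z, XY-mask fill 51/64): 123 voxels remain

remaining voxels: 123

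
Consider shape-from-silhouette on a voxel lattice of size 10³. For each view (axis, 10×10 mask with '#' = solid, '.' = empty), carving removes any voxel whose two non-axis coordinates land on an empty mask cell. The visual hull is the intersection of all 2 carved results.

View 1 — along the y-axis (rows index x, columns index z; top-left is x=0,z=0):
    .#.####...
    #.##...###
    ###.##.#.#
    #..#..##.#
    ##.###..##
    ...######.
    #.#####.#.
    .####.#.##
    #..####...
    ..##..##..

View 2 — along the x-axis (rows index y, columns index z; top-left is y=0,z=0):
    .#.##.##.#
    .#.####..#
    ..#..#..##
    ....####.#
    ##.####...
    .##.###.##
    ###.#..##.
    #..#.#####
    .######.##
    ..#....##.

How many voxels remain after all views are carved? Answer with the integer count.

voxel count = 342

initial block: 10^3 = 1000
carve view 1 (along y, XZ-mask fill 59/100): 590 voxels remain
carve view 2 (along x, YZ-mask fill 58/100): 342 voxels remain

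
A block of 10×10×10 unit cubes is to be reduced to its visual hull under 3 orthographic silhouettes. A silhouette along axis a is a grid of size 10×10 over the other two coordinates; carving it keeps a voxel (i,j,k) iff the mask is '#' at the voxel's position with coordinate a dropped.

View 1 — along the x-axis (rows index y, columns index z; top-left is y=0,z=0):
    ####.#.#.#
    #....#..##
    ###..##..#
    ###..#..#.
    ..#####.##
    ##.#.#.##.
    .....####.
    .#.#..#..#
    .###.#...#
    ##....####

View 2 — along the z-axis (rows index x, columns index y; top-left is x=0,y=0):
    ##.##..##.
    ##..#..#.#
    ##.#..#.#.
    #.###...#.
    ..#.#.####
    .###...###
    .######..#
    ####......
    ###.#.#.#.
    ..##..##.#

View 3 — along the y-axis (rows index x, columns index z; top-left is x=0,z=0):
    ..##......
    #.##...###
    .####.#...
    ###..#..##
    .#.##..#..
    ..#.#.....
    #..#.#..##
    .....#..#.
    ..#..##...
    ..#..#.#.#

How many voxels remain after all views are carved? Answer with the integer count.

|visual hull| = 123

start: 10×10×10 = 1000 voxels
  1. axis=0 (YZ plane), |mask|=54  ⇒  voxels=540
  2. axis=2 (XY plane), |mask|=55  ⇒  voxels=295
  3. axis=1 (XZ plane), |mask|=39  ⇒  voxels=123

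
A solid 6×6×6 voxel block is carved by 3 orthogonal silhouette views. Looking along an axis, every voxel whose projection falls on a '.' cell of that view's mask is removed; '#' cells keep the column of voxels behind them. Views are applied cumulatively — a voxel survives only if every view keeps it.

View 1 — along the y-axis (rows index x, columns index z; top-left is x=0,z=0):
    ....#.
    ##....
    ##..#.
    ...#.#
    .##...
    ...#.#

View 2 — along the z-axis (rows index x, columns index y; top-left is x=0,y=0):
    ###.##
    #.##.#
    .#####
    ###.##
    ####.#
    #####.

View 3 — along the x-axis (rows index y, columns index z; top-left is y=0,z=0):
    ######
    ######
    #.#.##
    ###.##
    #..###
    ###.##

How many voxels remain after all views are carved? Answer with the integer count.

full grid |V| = 216
after view 1 [y-axis, 12 of 36 cells solid] → remaining = 72
after view 2 [z-axis, 29 of 36 cells solid] → remaining = 58
after view 3 [x-axis, 30 of 36 cells solid] → remaining = 50

remaining voxels: 50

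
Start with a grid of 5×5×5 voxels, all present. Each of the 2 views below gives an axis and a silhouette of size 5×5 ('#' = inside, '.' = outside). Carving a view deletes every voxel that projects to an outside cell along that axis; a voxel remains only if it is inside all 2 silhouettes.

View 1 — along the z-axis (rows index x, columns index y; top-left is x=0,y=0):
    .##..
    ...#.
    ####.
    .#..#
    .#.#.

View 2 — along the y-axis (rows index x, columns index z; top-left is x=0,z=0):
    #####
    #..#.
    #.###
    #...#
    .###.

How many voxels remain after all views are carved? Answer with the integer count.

remaining voxels: 38

initial block: 5^3 = 125
[1] z-view keeps 11 columns → grid now 55
[2] y-view keeps 16 columns → grid now 38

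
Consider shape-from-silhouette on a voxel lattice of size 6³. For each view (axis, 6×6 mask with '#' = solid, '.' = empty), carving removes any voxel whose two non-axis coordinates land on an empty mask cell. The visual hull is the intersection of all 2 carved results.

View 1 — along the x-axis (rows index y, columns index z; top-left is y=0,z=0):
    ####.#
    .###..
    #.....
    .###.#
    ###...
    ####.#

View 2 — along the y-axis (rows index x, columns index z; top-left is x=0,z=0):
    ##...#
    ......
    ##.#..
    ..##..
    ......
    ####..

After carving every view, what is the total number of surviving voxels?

start: 6×6×6 = 216 voxels
step 1: project along x, AND mask (21/36) → |grid| = 126
step 2: project along y, AND mask (12/36) → |grid| = 52

52 voxels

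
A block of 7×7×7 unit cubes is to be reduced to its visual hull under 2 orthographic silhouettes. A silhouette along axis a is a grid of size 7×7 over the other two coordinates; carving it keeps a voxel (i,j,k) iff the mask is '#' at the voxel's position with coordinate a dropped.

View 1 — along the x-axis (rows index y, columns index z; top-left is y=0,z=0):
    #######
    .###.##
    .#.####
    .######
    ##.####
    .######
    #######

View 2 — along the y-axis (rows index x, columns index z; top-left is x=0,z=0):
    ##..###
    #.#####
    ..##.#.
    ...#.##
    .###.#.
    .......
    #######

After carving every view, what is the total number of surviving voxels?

start: 7×7×7 = 343 voxels
  1. axis=0 (YZ plane), |mask|=42  ⇒  voxels=294
  2. axis=1 (XZ plane), |mask|=28  ⇒  voxels=173

173 voxels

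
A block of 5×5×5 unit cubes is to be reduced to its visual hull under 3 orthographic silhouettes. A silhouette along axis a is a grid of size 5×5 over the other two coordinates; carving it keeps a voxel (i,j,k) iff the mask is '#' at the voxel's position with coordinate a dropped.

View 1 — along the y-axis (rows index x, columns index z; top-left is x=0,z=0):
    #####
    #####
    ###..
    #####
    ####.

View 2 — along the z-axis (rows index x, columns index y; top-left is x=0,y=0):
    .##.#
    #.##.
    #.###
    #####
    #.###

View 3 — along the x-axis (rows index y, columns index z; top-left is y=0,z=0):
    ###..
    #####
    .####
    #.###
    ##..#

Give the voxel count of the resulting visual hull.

start: 5×5×5 = 125 voxels
after view 1 [y-axis, 22 of 25 cells solid] → remaining = 110
after view 2 [z-axis, 19 of 25 cells solid] → remaining = 83
after view 3 [x-axis, 19 of 25 cells solid] → remaining = 62

|visual hull| = 62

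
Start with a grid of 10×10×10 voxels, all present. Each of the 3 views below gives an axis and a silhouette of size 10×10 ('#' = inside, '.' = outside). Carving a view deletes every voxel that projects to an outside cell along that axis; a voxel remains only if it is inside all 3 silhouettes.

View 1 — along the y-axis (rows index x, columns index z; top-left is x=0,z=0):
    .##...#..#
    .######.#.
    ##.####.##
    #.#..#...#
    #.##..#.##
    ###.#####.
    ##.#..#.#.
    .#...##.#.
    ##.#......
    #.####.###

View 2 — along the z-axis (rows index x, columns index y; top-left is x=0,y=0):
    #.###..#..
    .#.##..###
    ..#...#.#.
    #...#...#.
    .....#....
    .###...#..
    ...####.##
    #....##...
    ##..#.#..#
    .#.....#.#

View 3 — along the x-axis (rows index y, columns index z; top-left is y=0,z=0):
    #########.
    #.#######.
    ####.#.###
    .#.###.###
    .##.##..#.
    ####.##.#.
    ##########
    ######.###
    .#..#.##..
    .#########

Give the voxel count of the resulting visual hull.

163 voxels

before carving: 1000 voxels (10×10×10)
step 1: project along y, AND mask (57/100) → |grid| = 570
step 2: project along z, AND mask (39/100) → |grid| = 217
step 3: project along x, AND mask (76/100) → |grid| = 163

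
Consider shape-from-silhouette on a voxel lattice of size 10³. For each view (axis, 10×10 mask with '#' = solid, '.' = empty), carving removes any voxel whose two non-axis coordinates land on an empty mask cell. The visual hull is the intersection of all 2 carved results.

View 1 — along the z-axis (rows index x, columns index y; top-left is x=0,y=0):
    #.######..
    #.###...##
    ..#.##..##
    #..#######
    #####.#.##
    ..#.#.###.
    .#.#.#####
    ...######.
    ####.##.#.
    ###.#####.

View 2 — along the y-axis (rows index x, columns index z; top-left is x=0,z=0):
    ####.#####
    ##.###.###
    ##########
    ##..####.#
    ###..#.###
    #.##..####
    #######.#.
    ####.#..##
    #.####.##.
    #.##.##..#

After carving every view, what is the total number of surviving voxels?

start: 10×10×10 = 1000 voxels
after view 1 [z-axis, 67 of 100 cells solid] → remaining = 670
after view 2 [y-axis, 76 of 100 cells solid] → remaining = 503

|visual hull| = 503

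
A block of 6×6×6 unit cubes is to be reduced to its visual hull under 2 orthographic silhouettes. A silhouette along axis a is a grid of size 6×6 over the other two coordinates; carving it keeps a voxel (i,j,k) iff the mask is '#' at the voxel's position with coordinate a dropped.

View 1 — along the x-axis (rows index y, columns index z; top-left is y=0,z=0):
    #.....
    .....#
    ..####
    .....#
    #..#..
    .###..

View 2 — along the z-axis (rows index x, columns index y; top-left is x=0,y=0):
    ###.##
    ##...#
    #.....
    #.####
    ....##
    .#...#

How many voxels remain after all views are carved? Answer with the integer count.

voxel count = 37

full grid |V| = 216
after view 1 [x-axis, 12 of 36 cells solid] → remaining = 72
after view 2 [z-axis, 18 of 36 cells solid] → remaining = 37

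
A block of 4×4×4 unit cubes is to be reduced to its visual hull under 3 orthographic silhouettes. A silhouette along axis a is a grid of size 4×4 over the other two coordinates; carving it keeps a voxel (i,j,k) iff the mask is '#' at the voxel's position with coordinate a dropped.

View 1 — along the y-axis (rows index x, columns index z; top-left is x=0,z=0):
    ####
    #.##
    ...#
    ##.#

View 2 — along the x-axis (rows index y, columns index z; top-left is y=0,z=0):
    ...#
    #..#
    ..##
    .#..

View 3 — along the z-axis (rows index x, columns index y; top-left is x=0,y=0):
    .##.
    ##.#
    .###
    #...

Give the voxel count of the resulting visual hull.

10 voxels

start: 4×4×4 = 64 voxels
V1 y: intersect with XZ mask (11 set) -- 44 left
V2 x: intersect with YZ mask (6 set) -- 19 left
V3 z: intersect with XY mask (9 set) -- 10 left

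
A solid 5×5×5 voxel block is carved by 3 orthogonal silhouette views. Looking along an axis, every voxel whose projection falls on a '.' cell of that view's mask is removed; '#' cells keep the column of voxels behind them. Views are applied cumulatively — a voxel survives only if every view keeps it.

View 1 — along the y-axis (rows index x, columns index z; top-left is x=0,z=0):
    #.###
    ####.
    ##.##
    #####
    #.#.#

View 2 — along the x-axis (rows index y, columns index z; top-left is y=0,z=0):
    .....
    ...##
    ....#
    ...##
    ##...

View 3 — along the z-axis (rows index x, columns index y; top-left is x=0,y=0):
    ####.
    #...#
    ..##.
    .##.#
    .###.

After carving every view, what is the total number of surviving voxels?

start: 5×5×5 = 125 voxels
after view 1 [y-axis, 20 of 25 cells solid] → remaining = 100
after view 2 [x-axis, 7 of 25 cells solid] → remaining = 28
after view 3 [z-axis, 14 of 25 cells solid] → remaining = 18

voxel count = 18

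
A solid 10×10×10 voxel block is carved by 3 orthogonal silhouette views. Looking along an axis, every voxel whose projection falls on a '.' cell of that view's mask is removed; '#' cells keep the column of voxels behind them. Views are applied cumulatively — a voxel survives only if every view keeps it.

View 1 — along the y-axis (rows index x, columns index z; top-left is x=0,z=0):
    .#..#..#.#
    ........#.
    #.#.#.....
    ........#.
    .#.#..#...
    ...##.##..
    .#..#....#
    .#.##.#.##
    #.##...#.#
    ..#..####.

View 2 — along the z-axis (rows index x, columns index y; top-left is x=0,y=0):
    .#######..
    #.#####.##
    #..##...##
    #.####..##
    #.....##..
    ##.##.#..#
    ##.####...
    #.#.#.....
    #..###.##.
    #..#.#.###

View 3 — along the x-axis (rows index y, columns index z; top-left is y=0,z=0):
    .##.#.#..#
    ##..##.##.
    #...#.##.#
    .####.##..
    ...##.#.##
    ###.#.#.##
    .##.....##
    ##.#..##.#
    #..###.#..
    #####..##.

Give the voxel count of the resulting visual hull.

initial block: 10^3 = 1000
V1 y: intersect with XZ mask (35 set) -- 350 left
V2 z: intersect with XY mask (57 set) -- 187 left
V3 x: intersect with YZ mask (56 set) -- 114 left

remaining voxels: 114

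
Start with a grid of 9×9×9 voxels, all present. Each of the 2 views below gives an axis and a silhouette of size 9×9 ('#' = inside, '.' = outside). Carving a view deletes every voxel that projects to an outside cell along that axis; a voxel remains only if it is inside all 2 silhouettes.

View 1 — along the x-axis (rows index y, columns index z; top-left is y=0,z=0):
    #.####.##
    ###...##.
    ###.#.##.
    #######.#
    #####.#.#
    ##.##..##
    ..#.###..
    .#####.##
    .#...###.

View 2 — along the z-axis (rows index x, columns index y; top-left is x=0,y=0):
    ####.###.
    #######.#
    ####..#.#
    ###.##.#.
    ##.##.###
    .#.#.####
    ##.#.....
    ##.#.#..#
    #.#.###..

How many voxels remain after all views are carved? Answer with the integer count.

|visual hull| = 318

full grid |V| = 729
carve view 1 (along x, YZ-mask fill 54/81): 486 voxels remain
carve view 2 (along z, XY-mask fill 53/81): 318 voxels remain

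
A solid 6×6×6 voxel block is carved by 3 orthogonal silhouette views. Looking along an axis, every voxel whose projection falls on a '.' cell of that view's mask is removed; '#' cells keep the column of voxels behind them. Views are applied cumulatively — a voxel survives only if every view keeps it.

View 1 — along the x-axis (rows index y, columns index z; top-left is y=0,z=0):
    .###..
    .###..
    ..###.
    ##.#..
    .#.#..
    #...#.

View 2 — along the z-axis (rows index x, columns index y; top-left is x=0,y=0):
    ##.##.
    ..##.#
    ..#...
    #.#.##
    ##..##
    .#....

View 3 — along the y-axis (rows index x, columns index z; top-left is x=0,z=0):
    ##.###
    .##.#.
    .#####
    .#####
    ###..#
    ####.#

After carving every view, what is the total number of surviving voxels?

voxel count = 34

full grid |V| = 216
step 1: project along x, AND mask (16/36) → |grid| = 96
step 2: project along z, AND mask (17/36) → |grid| = 45
step 3: project along y, AND mask (27/36) → |grid| = 34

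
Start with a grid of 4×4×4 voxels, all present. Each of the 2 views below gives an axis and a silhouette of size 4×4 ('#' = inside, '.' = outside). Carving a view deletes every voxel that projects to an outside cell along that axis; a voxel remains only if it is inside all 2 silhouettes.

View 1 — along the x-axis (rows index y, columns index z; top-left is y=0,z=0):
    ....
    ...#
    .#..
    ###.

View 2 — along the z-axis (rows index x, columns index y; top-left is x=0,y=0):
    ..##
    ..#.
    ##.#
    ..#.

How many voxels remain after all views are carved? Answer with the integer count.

initial block: 4^3 = 64
step 1: project along x, AND mask (5/16) → |grid| = 20
step 2: project along z, AND mask (7/16) → |grid| = 10

10 voxels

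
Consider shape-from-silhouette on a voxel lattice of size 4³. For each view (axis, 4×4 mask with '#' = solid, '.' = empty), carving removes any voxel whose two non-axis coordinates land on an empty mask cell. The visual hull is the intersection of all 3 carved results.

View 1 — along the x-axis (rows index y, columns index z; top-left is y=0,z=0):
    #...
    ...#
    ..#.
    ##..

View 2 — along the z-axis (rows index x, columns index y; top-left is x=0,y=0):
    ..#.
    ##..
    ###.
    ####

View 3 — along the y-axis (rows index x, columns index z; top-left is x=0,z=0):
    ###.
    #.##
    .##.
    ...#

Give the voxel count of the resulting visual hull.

|visual hull| = 5

initial block: 4^3 = 64
carve view 1 (along x, YZ-mask fill 5/16): 20 voxels remain
carve view 2 (along z, XY-mask fill 10/16): 11 voxels remain
carve view 3 (along y, XZ-mask fill 9/16): 5 voxels remain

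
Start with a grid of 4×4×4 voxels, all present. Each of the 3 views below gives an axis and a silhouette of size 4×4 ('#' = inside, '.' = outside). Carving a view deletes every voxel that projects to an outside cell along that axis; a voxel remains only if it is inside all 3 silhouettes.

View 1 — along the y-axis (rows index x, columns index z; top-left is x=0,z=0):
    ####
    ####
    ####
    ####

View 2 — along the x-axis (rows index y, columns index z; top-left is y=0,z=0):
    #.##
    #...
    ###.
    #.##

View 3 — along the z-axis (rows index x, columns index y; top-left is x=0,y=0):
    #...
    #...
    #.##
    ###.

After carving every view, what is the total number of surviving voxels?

voxel count = 22

start: 4×4×4 = 64 voxels
after view 1 [y-axis, 16 of 16 cells solid] → remaining = 64
after view 2 [x-axis, 10 of 16 cells solid] → remaining = 40
after view 3 [z-axis, 8 of 16 cells solid] → remaining = 22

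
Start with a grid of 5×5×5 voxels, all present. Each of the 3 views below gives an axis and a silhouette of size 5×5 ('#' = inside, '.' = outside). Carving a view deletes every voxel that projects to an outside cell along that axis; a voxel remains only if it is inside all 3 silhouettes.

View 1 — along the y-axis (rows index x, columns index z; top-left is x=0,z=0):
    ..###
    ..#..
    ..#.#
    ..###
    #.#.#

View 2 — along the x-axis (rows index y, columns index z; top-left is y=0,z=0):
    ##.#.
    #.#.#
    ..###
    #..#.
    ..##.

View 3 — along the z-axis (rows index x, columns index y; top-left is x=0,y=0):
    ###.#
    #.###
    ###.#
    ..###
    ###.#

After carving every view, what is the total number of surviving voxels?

28 voxels

start: 5×5×5 = 125 voxels
V1 y: intersect with XZ mask (12 set) -- 60 left
V2 x: intersect with YZ mask (13 set) -- 34 left
V3 z: intersect with XY mask (19 set) -- 28 left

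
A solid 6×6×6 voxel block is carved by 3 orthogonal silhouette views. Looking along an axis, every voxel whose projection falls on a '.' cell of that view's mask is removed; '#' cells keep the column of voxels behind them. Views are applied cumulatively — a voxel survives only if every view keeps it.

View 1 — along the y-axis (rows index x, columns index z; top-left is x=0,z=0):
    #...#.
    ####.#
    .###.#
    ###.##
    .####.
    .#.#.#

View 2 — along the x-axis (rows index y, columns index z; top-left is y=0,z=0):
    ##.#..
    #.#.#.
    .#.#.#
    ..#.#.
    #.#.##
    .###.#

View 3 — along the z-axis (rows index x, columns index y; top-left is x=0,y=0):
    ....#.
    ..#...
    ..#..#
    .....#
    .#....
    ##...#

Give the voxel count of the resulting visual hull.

22 voxels

full grid |V| = 216
carve view 1 (along y, XZ-mask fill 23/36): 138 voxels remain
carve view 2 (along x, YZ-mask fill 19/36): 73 voxels remain
carve view 3 (along z, XY-mask fill 9/36): 22 voxels remain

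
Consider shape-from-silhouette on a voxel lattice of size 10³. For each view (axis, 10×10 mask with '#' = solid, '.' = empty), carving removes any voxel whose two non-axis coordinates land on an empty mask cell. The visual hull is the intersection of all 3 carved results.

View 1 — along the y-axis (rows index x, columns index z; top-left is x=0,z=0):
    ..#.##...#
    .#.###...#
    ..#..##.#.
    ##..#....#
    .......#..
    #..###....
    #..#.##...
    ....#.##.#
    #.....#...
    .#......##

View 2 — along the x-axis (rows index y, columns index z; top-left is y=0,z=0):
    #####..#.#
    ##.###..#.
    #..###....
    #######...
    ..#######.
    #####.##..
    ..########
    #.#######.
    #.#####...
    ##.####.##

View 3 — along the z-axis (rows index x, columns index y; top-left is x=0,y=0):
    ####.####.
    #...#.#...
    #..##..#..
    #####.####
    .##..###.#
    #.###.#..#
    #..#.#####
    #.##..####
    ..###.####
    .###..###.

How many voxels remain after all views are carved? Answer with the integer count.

before carving: 1000 voxels (10×10×10)
[1] y-view keeps 35 columns → grid now 350
[2] x-view keeps 68 columns → grid now 244
[3] z-view keeps 63 columns → grid now 151

|visual hull| = 151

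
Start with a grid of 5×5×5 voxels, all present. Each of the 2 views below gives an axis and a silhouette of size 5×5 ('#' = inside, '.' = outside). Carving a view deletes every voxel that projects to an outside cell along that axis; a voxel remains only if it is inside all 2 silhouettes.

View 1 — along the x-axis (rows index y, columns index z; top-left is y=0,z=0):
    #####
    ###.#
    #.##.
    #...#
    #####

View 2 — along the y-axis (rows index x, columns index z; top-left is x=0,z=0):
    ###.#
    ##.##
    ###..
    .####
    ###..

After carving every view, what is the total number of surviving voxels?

before carving: 125 voxels (5×5×5)
V1 x: intersect with YZ mask (19 set) -- 95 left
V2 y: intersect with XZ mask (18 set) -- 69 left

voxel count = 69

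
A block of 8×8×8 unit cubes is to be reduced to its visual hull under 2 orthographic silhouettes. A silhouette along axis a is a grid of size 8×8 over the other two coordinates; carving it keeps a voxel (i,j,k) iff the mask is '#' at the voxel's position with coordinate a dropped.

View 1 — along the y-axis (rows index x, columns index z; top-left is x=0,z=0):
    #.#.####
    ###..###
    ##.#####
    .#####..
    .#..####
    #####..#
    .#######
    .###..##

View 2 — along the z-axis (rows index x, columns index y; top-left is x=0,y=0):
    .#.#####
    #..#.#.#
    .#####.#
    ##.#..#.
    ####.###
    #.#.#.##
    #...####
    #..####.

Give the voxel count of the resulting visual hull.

voxel count = 247

start: 8×8×8 = 512 voxels
after view 1 [y-axis, 47 of 64 cells solid] → remaining = 376
after view 2 [z-axis, 42 of 64 cells solid] → remaining = 247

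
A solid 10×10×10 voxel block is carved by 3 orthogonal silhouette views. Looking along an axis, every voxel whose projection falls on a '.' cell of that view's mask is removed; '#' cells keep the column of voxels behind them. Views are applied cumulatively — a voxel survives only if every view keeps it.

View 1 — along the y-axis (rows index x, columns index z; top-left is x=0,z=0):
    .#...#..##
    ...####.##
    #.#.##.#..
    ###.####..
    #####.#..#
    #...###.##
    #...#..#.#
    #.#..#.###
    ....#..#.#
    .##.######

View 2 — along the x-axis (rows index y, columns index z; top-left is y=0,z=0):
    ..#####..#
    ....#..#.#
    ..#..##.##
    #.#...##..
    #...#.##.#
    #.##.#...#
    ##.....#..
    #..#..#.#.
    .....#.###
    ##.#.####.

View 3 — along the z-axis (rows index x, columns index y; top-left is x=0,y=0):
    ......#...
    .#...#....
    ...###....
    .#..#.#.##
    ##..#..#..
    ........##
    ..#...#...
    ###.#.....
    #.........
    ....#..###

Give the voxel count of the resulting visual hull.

initial block: 10^3 = 1000
[1] y-view keeps 56 columns → grid now 560
[2] x-view keeps 46 columns → grid now 265
[3] z-view keeps 28 columns → grid now 84

voxel count = 84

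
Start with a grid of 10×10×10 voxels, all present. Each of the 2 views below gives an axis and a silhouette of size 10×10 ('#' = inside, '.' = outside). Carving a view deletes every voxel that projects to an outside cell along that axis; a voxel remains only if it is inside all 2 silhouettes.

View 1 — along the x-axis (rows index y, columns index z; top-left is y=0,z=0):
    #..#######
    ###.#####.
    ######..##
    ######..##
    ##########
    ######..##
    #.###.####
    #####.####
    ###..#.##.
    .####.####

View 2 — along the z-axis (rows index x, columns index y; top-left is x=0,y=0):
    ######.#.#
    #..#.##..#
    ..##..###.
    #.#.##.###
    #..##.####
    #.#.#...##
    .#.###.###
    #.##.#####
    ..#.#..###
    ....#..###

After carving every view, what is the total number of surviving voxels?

remaining voxels: 494

start: 10×10×10 = 1000 voxels
after view 1 [x-axis, 81 of 100 cells solid] → remaining = 810
after view 2 [z-axis, 61 of 100 cells solid] → remaining = 494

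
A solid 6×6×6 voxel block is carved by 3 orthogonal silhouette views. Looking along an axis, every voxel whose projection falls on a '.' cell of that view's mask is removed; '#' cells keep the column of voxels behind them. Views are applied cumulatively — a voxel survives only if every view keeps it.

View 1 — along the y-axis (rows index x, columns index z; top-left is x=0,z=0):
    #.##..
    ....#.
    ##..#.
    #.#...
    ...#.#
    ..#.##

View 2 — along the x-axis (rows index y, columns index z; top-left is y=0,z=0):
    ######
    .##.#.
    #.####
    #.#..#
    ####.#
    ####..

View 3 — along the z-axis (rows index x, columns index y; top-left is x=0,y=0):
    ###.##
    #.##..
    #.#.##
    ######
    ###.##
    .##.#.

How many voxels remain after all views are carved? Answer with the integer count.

initial block: 6^3 = 216
step 1: project along y, AND mask (14/36) → |grid| = 84
step 2: project along x, AND mask (26/36) → |grid| = 62
step 3: project along z, AND mask (26/36) → |grid| = 49

49 voxels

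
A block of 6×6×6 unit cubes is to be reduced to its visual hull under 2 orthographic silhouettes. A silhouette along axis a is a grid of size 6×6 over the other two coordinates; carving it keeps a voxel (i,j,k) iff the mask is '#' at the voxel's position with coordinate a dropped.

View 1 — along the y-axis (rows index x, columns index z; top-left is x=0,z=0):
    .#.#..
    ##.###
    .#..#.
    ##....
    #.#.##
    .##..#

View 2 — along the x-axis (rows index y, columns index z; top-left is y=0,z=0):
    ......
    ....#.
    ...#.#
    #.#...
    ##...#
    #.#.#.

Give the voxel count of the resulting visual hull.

remaining voxels: 32

before carving: 216 voxels (6×6×6)
carve view 1 (along y, XZ-mask fill 18/36): 108 voxels remain
carve view 2 (along x, YZ-mask fill 11/36): 32 voxels remain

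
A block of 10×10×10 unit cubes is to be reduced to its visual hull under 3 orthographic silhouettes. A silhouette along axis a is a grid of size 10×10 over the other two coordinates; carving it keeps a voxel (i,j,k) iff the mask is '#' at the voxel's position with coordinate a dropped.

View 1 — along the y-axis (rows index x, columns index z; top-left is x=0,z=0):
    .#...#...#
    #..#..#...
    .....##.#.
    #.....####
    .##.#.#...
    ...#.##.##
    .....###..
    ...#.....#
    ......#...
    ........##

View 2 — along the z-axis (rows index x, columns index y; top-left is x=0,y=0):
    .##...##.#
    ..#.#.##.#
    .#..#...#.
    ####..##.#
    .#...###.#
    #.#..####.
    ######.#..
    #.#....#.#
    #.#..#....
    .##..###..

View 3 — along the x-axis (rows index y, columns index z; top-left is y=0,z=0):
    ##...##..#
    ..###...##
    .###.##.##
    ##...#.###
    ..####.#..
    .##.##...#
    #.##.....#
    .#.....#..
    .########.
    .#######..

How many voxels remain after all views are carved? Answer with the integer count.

|visual hull| = 86

before carving: 1000 voxels (10×10×10)
V1 y: intersect with XZ mask (31 set) -- 310 left
V2 z: intersect with XY mask (50 set) -- 166 left
V3 x: intersect with YZ mask (54 set) -- 86 left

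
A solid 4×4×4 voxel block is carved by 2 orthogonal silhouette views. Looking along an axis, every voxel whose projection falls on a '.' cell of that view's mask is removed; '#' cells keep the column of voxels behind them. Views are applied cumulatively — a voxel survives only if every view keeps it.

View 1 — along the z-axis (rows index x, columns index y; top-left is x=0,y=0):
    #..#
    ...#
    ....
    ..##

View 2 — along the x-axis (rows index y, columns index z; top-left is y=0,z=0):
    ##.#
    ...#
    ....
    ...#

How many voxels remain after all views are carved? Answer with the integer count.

start: 4×4×4 = 64 voxels
[1] z-view keeps 5 columns → grid now 20
[2] x-view keeps 5 columns → grid now 6

remaining voxels: 6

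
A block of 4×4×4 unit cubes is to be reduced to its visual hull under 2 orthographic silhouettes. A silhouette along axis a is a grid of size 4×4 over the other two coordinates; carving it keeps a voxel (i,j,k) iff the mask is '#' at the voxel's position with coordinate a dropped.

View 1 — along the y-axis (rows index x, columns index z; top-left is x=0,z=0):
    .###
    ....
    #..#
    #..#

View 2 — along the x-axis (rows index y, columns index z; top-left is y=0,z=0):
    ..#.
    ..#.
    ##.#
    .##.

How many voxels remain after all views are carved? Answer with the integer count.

|visual hull| = 10

full grid |V| = 64
step 1: project along y, AND mask (7/16) → |grid| = 28
step 2: project along x, AND mask (7/16) → |grid| = 10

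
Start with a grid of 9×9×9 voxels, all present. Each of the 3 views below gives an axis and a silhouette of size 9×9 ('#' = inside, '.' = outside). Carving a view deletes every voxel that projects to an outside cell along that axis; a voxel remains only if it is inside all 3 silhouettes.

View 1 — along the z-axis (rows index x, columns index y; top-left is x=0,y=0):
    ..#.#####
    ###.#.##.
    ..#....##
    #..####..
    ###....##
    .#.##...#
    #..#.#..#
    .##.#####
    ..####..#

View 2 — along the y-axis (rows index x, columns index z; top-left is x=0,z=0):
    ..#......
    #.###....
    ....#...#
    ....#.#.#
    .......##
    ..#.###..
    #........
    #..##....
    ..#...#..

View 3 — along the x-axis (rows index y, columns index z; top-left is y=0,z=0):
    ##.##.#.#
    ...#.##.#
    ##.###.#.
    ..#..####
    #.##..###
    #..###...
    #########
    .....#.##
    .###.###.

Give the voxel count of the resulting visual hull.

remaining voxels: 67

full grid |V| = 729
[1] z-view keeps 45 columns → grid now 405
[2] y-view keeps 22 columns → grid now 112
[3] x-view keeps 49 columns → grid now 67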